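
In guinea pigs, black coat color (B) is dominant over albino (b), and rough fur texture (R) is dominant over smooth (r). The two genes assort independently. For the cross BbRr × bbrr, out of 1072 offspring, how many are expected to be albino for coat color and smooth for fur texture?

Dihybrid cross BbRr × bbrr — consider each gene separately:
coat color: Bb × bb → 2 Bb, 2 bb → 2 B_ : 2 bb (out of 4)
fur texture: Rr × rr → 2 Rr, 2 rr → 2 R_ : 2 rr (out of 4)
Looking for: albino (bb) and smooth (rr)
P(albino) = 2/4, P(smooth) = 2/4
P(both) = 2/4 × 2/4 = 4/16 = 1/4
Expected count = 1/4 × 1072 = 268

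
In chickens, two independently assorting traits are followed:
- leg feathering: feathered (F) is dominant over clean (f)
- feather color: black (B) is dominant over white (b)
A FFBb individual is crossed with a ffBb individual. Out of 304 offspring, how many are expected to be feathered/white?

Dihybrid cross FFBb × ffBb — consider each gene separately:
leg feathering: FF × ff → 4 Ff → 4 F_ (out of 4)
feather color: Bb × Bb → 1 BB, 2 Bb, 1 bb → 3 B_ : 1 bb (out of 4)
Combine (counts out of 4 × 4 = 16): feathered/black (F_B_) = 4×3 = 12; feathered/white (F_bb) = 4×1 = 4
Phenotype counts (out of 16): 12 feathered/black, 4 feathered/white
feathered/white: 4 out of 16 → fraction 1/4
Expected count = 1/4 × 304 = 76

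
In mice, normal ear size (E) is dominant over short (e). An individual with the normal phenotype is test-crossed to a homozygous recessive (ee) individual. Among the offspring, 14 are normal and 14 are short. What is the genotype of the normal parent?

Test cross: ? × ee
Offspring: 14 normal, 14 short — approximately 1:1.
A 1:1 ratio in a test cross indicates the unknown parent is heterozygous (Ee).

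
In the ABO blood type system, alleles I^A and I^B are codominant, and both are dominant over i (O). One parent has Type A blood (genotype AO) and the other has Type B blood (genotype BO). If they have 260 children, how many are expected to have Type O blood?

Cross: AO × BO
Possible offspring genotypes: 1 AB, 1 AO, 1 BO, 1 OO
Blood type counts: 1 Type AB, 1 Type A, 1 Type B, 1 Type O
Probability of Type O: 1/4
Expected count = 1/4 × 260 = 65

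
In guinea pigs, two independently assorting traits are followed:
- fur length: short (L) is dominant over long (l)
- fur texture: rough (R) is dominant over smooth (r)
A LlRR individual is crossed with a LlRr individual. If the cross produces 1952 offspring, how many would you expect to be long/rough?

Dihybrid cross LlRR × LlRr — consider each gene separately:
fur length: Ll × Ll → 1 LL, 2 Ll, 1 ll → 3 L_ : 1 ll (out of 4)
fur texture: RR × Rr → 2 RR, 2 Rr → 4 R_ (out of 4)
Combine (counts out of 4 × 4 = 16): short/rough (L_R_) = 3×4 = 12; long/rough (llR_) = 1×4 = 4
Phenotype counts (out of 16): 12 short/rough, 4 long/rough
long/rough: 4 out of 16 → fraction 1/4
Expected count = 1/4 × 1952 = 488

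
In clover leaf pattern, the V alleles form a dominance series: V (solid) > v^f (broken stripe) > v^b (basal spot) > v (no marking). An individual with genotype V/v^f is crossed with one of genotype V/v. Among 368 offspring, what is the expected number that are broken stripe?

Cross: V/v^f × V/v
Allele dominance: V > v^f > v^b > v
Offspring genotypes: 1 V/V, 1 V/v, 1 V/v^f, 1 v^f/v
Phenotype counts: 3 solid, 1 broken stripe
broken stripe: 1 out of 4 → fraction 1/4
Expected count = 1/4 × 368 = 92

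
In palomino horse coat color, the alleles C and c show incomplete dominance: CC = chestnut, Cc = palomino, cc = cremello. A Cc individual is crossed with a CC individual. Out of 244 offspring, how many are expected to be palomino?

Punnett square for Cc × CC:
Offspring genotypes: 2 CC, 2 Cc
Phenotype counts: 2 chestnut, 2 palomino
palomino: 2 out of 4 → fraction 1/2
Expected count = 1/2 × 244 = 122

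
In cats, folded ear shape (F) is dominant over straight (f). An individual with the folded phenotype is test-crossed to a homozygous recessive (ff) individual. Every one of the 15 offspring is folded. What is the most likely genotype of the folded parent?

Test cross: ? × ff
All offspring are folded.
If the unknown parent were heterozygous (Ff), about half of 15 offspring would be straight; none are. The unknown parent is most likely homozygous dominant (FF).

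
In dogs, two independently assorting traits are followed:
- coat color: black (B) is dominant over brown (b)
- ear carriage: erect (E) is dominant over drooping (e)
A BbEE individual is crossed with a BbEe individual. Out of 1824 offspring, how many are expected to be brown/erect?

Dihybrid cross BbEE × BbEe — consider each gene separately:
coat color: Bb × Bb → 1 BB, 2 Bb, 1 bb → 3 B_ : 1 bb (out of 4)
ear carriage: EE × Ee → 2 EE, 2 Ee → 4 E_ (out of 4)
Combine (counts out of 4 × 4 = 16): black/erect (B_E_) = 3×4 = 12; brown/erect (bbE_) = 1×4 = 4
Phenotype counts (out of 16): 12 black/erect, 4 brown/erect
brown/erect: 4 out of 16 → fraction 1/4
Expected count = 1/4 × 1824 = 456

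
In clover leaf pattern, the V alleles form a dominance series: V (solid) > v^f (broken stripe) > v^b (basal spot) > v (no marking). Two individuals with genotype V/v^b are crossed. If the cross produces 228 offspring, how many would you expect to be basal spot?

Cross: V/v^b × V/v^b
Allele dominance: V > v^f > v^b > v
Offspring genotypes: 1 V/V, 2 V/v^b, 1 v^b/v^b
Phenotype counts: 3 solid, 1 basal spot
basal spot: 1 out of 4 → fraction 1/4
Expected count = 1/4 × 228 = 57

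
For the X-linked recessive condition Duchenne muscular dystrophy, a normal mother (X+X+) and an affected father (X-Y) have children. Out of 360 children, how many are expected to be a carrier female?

Cross: X+X+ × X-Y
Offspring: 2 X+X-, 2 X+Y
Probability of a carrier female: 2/4 = 1/2
Expected count = 1/2 × 360 = 180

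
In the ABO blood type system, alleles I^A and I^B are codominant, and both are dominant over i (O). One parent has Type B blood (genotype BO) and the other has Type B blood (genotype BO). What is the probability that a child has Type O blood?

Cross: BO × BO
Possible offspring genotypes: 1 BB, 2 BO, 1 OO
Blood type counts: 3 Type B, 1 Type O
Probability of Type O: 1/4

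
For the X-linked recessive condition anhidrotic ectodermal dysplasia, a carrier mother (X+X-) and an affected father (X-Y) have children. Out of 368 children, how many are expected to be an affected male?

Cross: X+X- × X-Y
Offspring: 1 X+X-, 1 X+Y, 1 X-X-, 1 X-Y
Probability of an affected male: 1/4
Expected count = 1/4 × 368 = 92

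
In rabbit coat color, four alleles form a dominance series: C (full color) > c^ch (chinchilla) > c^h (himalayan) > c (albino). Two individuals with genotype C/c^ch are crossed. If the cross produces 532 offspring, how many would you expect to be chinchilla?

Cross: C/c^ch × C/c^ch
Allele dominance: C > c^ch > c^h > c
Offspring genotypes: 1 C/C, 2 C/c^ch, 1 c^ch/c^ch
Phenotype counts: 3 full color, 1 chinchilla
chinchilla: 1 out of 4 → fraction 1/4
Expected count = 1/4 × 532 = 133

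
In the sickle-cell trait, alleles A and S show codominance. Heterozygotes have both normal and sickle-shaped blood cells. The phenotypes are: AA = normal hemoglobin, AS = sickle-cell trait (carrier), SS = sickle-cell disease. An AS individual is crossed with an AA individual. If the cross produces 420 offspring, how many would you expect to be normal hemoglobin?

Punnett square for AS × AA:
Offspring genotypes: 2 AA, 2 AS
Phenotype counts: 2 normal hemoglobin, 2 sickle-cell trait (carrier)
normal hemoglobin: 2 out of 4 → fraction 1/2
Expected count = 1/2 × 420 = 210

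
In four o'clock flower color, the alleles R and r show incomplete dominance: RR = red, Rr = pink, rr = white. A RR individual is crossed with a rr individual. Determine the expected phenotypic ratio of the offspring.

Punnett square for RR × rr:
Offspring genotypes: 4 Rr
Phenotype counts: 4 pink
Ratio: all pink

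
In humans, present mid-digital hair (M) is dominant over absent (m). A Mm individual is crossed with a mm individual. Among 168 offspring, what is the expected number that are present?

Punnett square for Mm × mm:
Offspring genotypes: 2 Mm, 2 mm
present: 2, absent: 2
present: 2 out of 4 → fraction 1/2
Expected count = 1/2 × 168 = 84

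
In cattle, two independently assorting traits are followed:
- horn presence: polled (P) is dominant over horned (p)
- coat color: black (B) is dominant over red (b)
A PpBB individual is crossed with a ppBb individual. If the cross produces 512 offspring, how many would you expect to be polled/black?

Dihybrid cross PpBB × ppBb — consider each gene separately:
horn presence: Pp × pp → 2 Pp, 2 pp → 2 P_ : 2 pp (out of 4)
coat color: BB × Bb → 2 BB, 2 Bb → 4 B_ (out of 4)
Combine (counts out of 4 × 4 = 16): polled/black (P_B_) = 2×4 = 8; horned/black (ppB_) = 2×4 = 8
Phenotype counts (out of 16): 8 polled/black, 8 horned/black
polled/black: 8 out of 16 → fraction 1/2
Expected count = 1/2 × 512 = 256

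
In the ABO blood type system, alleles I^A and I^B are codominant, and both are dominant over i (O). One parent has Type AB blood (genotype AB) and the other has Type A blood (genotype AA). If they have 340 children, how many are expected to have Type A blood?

Cross: AB × AA
Possible offspring genotypes: 2 AA, 2 AB
Blood type counts: 2 Type A, 2 Type AB
Probability of Type A: 2/4 = 1/2
Expected count = 1/2 × 340 = 170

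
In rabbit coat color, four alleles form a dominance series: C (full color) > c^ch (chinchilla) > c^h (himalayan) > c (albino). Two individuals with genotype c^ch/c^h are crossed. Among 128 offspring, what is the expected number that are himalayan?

Cross: c^ch/c^h × c^ch/c^h
Allele dominance: C > c^ch > c^h > c
Offspring genotypes: 1 c^ch/c^ch, 2 c^ch/c^h, 1 c^h/c^h
Phenotype counts: 3 chinchilla, 1 himalayan
himalayan: 1 out of 4 → fraction 1/4
Expected count = 1/4 × 128 = 32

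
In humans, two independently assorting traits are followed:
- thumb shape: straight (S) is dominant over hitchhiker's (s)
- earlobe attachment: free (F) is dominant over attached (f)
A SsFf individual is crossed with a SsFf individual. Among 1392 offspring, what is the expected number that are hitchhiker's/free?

Dihybrid cross SsFf × SsFf — consider each gene separately:
thumb shape: Ss × Ss → 1 SS, 2 Ss, 1 ss → 3 S_ : 1 ss (out of 4)
earlobe attachment: Ff × Ff → 1 FF, 2 Ff, 1 ff → 3 F_ : 1 ff (out of 4)
Combine (counts out of 4 × 4 = 16): straight/free (S_F_) = 3×3 = 9; straight/attached (S_ff) = 3×1 = 3; hitchhiker's/free (ssF_) = 1×3 = 3; hitchhiker's/attached (ssff) = 1×1 = 1
Phenotype counts (out of 16): 9 straight/free, 3 straight/attached, 3 hitchhiker's/free, 1 hitchhiker's/attached
hitchhiker's/free: 3 out of 16 → fraction 3/16
Expected count = 3/16 × 1392 = 261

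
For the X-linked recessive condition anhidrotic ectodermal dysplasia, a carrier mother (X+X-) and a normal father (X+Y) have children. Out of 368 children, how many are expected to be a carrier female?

Cross: X+X- × X+Y
Offspring: 1 X+X+, 1 X+Y, 1 X+X-, 1 X-Y
Probability of a carrier female: 1/4
Expected count = 1/4 × 368 = 92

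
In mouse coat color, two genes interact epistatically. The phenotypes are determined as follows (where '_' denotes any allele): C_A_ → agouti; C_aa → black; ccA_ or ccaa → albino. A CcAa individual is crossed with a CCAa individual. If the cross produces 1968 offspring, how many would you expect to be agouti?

Cross: CcAa × CCAa — consider each gene separately:
C gene: Cc × CC → 2 CC, 2 Cc → 4 C_ (out of 4)
A gene: Aa × Aa → 1 AA, 2 Aa, 1 aa → 3 A_ : 1 aa (out of 4)
Genotype classes (out of 4 × 4 = 16): C_A_ = 4×3 = 12; C_aa = 4×1 = 4
Apply the phenotype rules: C_A_ (12) → agouti; C_aa (4) → black
Phenotype counts (out of 16): 12 agouti, 4 black
agouti: 12 out of 16 → fraction 3/4
Expected count = 3/4 × 1968 = 1476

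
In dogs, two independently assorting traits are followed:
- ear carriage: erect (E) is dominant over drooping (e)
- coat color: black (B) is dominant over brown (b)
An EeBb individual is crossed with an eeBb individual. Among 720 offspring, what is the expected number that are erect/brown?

Dihybrid cross EeBb × eeBb — consider each gene separately:
ear carriage: Ee × ee → 2 Ee, 2 ee → 2 E_ : 2 ee (out of 4)
coat color: Bb × Bb → 1 BB, 2 Bb, 1 bb → 3 B_ : 1 bb (out of 4)
Combine (counts out of 4 × 4 = 16): erect/black (E_B_) = 2×3 = 6; erect/brown (E_bb) = 2×1 = 2; drooping/black (eeB_) = 2×3 = 6; drooping/brown (eebb) = 2×1 = 2
Phenotype counts (out of 16): 6 erect/black, 2 erect/brown, 6 drooping/black, 2 drooping/brown
erect/brown: 2 out of 16 → fraction 1/8
Expected count = 1/8 × 720 = 90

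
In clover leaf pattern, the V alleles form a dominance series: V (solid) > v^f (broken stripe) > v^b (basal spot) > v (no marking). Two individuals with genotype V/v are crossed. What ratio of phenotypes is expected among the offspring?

Cross: V/v × V/v
Allele dominance: V > v^f > v^b > v
Offspring genotypes: 1 V/V, 2 V/v, 1 v/v
Phenotype counts: 3 solid, 1 unmarked
Ratio: 3 solid : 1 unmarked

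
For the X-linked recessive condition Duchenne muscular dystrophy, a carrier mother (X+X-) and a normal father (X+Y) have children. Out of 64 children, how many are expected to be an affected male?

Cross: X+X- × X+Y
Offspring: 1 X+X+, 1 X+Y, 1 X+X-, 1 X-Y
Probability of an affected male: 1/4
Expected count = 1/4 × 64 = 16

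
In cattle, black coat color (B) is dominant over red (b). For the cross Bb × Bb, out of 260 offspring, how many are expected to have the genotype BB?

Punnett square for Bb × Bb:
Offspring genotypes: 1 BB, 2 Bb, 1 bb
Total offspring: 4
Count with target: 1
Probability: 1/4
Expected count = 1/4 × 260 = 65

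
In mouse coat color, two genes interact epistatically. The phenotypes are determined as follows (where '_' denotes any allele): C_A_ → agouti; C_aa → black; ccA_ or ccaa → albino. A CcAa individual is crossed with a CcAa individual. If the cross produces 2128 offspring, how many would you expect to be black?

Cross: CcAa × CcAa — consider each gene separately:
C gene: Cc × Cc → 1 CC, 2 Cc, 1 cc → 3 C_ : 1 cc (out of 4)
A gene: Aa × Aa → 1 AA, 2 Aa, 1 aa → 3 A_ : 1 aa (out of 4)
Genotype classes (out of 4 × 4 = 16): C_A_ = 3×3 = 9; C_aa = 3×1 = 3; ccA_ = 1×3 = 3; ccaa = 1×1 = 1
Apply the phenotype rules: C_A_ (9) → agouti; C_aa (3) → black; ccA_ (3) + ccaa (1) → albino
Phenotype counts (out of 16): 9 agouti, 3 black, 4 albino
black: 3 out of 16 → fraction 3/16
Expected count = 3/16 × 2128 = 399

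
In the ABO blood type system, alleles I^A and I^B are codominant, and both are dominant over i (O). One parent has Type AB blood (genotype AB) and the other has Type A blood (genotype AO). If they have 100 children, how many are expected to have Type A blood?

Cross: AB × AO
Possible offspring genotypes: 1 AA, 1 AO, 1 AB, 1 BO
Blood type counts: 2 Type A, 1 Type AB, 1 Type B
Probability of Type A: 2/4 = 1/2
Expected count = 1/2 × 100 = 50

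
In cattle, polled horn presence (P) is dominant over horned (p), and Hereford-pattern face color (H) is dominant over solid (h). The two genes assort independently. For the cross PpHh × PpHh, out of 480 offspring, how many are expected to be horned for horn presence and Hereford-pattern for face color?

Dihybrid cross PpHh × PpHh — consider each gene separately:
horn presence: Pp × Pp → 1 PP, 2 Pp, 1 pp → 3 P_ : 1 pp (out of 4)
face color: Hh × Hh → 1 HH, 2 Hh, 1 hh → 3 H_ : 1 hh (out of 4)
Looking for: horned (pp) and Hereford-pattern (H_)
P(horned) = 1/4, P(Hereford-pattern) = 3/4
P(both) = 1/4 × 3/4 = 3/16
Expected count = 3/16 × 480 = 90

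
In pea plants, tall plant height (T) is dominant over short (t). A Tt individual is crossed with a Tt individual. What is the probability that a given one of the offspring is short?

Punnett square for Tt × Tt:
Offspring genotypes: 1 TT, 2 Tt, 1 tt
tall: 3, short: 1
short: 1 out of 4
Probability: 1/4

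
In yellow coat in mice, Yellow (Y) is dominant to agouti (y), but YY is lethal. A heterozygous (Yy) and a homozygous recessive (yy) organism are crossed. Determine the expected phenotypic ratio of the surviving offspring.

Cross: Yy × yy
Punnett square offspring (before lethality): 2 Yy, 2 yy
No YY offspring are produced in this cross.
Ratio: 1 yellow : 1 agouti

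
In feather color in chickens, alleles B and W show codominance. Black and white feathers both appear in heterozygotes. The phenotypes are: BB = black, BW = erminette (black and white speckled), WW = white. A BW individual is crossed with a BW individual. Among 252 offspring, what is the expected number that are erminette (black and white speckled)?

Punnett square for BW × BW:
Offspring genotypes: 1 BB, 2 BW, 1 WW
Phenotype counts: 1 black, 2 erminette (black and white speckled), 1 white
erminette (black and white speckled): 2 out of 4 → fraction 1/2
Expected count = 1/2 × 252 = 126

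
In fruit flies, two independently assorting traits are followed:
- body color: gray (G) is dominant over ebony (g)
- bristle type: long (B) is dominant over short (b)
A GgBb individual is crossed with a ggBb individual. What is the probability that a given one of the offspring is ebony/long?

Dihybrid cross GgBb × ggBb — consider each gene separately:
body color: Gg × gg → 2 Gg, 2 gg → 2 G_ : 2 gg (out of 4)
bristle type: Bb × Bb → 1 BB, 2 Bb, 1 bb → 3 B_ : 1 bb (out of 4)
Combine (counts out of 4 × 4 = 16): gray/long (G_B_) = 2×3 = 6; gray/short (G_bb) = 2×1 = 2; ebony/long (ggB_) = 2×3 = 6; ebony/short (ggbb) = 2×1 = 2
Phenotype counts (out of 16): 6 gray/long, 2 gray/short, 6 ebony/long, 2 ebony/short
ebony/long: 6 out of 16
Probability: 6/16 = 3/8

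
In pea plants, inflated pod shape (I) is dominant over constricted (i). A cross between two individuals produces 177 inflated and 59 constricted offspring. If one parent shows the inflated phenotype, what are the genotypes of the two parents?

Observed offspring: 177 inflated, 59 constricted
The observed ratio simplifies to 3:1. Constricted (ii) offspring appear, so each parent must contribute one i allele. The parent stated to show inflated carries I, so it is Ii. The other parent is then either Ii or ii: Ii × ii would give a 1:1 split, whereas Ii × Ii gives 3:1 — matching the data. So both parents are heterozygous (Ii × Ii).
Parent genotypes: Ii × Ii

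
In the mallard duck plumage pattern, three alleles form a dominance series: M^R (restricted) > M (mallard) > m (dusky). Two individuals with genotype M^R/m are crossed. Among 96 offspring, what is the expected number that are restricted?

Cross: M^R/m × M^R/m
Allele dominance: M^R > M > m
Offspring genotypes: 1 M^R/M^R, 2 M^R/m, 1 m/m
Phenotype counts: 3 restricted, 1 dusky
restricted: 3 out of 4 → fraction 3/4
Expected count = 3/4 × 96 = 72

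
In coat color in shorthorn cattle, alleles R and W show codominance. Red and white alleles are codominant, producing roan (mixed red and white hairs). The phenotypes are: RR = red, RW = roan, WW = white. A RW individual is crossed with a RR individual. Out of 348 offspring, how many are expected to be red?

Punnett square for RW × RR:
Offspring genotypes: 2 RR, 2 RW
Phenotype counts: 2 red, 2 roan
red: 2 out of 4 → fraction 1/2
Expected count = 1/2 × 348 = 174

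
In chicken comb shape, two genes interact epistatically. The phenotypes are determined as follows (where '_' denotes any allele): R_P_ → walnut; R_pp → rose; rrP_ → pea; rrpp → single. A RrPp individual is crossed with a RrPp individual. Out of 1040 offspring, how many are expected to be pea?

Cross: RrPp × RrPp — consider each gene separately:
R gene: Rr × Rr → 1 RR, 2 Rr, 1 rr → 3 R_ : 1 rr (out of 4)
P gene: Pp × Pp → 1 PP, 2 Pp, 1 pp → 3 P_ : 1 pp (out of 4)
Genotype classes (out of 4 × 4 = 16): R_P_ = 3×3 = 9; R_pp = 3×1 = 3; rrP_ = 1×3 = 3; rrpp = 1×1 = 1
Apply the phenotype rules: R_P_ (9) → walnut; R_pp (3) → rose; rrP_ (3) → pea; rrpp (1) → single
Phenotype counts (out of 16): 9 walnut, 3 rose, 3 pea, 1 single
pea: 3 out of 16 → fraction 3/16
Expected count = 3/16 × 1040 = 195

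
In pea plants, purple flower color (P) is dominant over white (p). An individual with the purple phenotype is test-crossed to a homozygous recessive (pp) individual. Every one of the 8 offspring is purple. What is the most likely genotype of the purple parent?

Test cross: ? × pp
All offspring are purple.
If the unknown parent were heterozygous (Pp), about half of 8 offspring would be white; none are. The unknown parent is most likely homozygous dominant (PP).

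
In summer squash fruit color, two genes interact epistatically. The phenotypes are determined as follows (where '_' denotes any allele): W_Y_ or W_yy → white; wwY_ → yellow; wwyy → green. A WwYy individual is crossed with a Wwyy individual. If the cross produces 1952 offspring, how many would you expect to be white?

Cross: WwYy × Wwyy — consider each gene separately:
W gene: Ww × Ww → 1 WW, 2 Ww, 1 ww → 3 W_ : 1 ww (out of 4)
Y gene: Yy × yy → 2 Yy, 2 yy → 2 Y_ : 2 yy (out of 4)
Genotype classes (out of 4 × 4 = 16): W_Y_ = 3×2 = 6; W_yy = 3×2 = 6; wwY_ = 1×2 = 2; wwyy = 1×2 = 2
Apply the phenotype rules: W_Y_ (6) + W_yy (6) → white; wwY_ (2) → yellow; wwyy (2) → green
Phenotype counts (out of 16): 12 white, 2 yellow, 2 green
white: 12 out of 16 → fraction 3/4
Expected count = 3/4 × 1952 = 1464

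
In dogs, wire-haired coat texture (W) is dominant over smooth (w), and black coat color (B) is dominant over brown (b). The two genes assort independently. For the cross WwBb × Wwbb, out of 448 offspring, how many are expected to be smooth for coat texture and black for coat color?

Dihybrid cross WwBb × Wwbb — consider each gene separately:
coat texture: Ww × Ww → 1 WW, 2 Ww, 1 ww → 3 W_ : 1 ww (out of 4)
coat color: Bb × bb → 2 Bb, 2 bb → 2 B_ : 2 bb (out of 4)
Looking for: smooth (ww) and black (B_)
P(smooth) = 1/4, P(black) = 2/4
P(both) = 1/4 × 2/4 = 2/16 = 1/8
Expected count = 1/8 × 448 = 56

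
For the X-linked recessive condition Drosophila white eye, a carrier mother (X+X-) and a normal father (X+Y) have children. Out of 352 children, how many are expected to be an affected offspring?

Cross: X+X- × X+Y
Offspring: 1 X+X+, 1 X+Y, 1 X+X-, 1 X-Y
Probability of an affected offspring: 1/4
Expected count = 1/4 × 352 = 88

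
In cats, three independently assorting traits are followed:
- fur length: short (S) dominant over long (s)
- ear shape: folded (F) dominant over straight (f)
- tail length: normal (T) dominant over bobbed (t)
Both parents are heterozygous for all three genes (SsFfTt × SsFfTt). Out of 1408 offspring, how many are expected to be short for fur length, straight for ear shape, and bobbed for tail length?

Trihybrid cross: SsFfTt × SsFfTt
Each trait segregates independently with a 3:1 phenotypic ratio, so each gene contributes 3/4 (dominant) or 1/4 (recessive).
Target: short (fur length), straight (ear shape), bobbed (tail length)
Probability = product of independent per-trait probabilities
= 3/4 × 1/4 × 1/4 = 3/64
Expected count = 3/64 × 1408 = 66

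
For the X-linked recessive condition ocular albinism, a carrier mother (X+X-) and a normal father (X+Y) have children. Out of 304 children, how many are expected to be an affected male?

Cross: X+X- × X+Y
Offspring: 1 X+X+, 1 X+Y, 1 X+X-, 1 X-Y
Probability of an affected male: 1/4
Expected count = 1/4 × 304 = 76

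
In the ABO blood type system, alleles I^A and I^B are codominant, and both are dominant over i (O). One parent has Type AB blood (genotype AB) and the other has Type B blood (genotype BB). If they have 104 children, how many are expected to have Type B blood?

Cross: AB × BB
Possible offspring genotypes: 2 AB, 2 BB
Blood type counts: 2 Type AB, 2 Type B
Probability of Type B: 2/4 = 1/2
Expected count = 1/2 × 104 = 52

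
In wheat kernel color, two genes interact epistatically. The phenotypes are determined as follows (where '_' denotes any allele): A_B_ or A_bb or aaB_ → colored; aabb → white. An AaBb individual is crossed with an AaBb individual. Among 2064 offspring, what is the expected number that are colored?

Cross: AaBb × AaBb — consider each gene separately:
A gene: Aa × Aa → 1 AA, 2 Aa, 1 aa → 3 A_ : 1 aa (out of 4)
B gene: Bb × Bb → 1 BB, 2 Bb, 1 bb → 3 B_ : 1 bb (out of 4)
Genotype classes (out of 4 × 4 = 16): A_B_ = 3×3 = 9; A_bb = 3×1 = 3; aaB_ = 1×3 = 3; aabb = 1×1 = 1
Apply the phenotype rules: A_B_ (9) + A_bb (3) + aaB_ (3) → colored; aabb (1) → white
Phenotype counts (out of 16): 15 colored, 1 white
colored: 15 out of 16 → fraction 15/16
Expected count = 15/16 × 2064 = 1935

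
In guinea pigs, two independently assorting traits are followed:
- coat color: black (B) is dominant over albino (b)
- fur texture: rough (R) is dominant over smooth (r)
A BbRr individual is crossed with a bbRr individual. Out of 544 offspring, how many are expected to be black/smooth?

Dihybrid cross BbRr × bbRr — consider each gene separately:
coat color: Bb × bb → 2 Bb, 2 bb → 2 B_ : 2 bb (out of 4)
fur texture: Rr × Rr → 1 RR, 2 Rr, 1 rr → 3 R_ : 1 rr (out of 4)
Combine (counts out of 4 × 4 = 16): black/rough (B_R_) = 2×3 = 6; black/smooth (B_rr) = 2×1 = 2; albino/rough (bbR_) = 2×3 = 6; albino/smooth (bbrr) = 2×1 = 2
Phenotype counts (out of 16): 6 black/rough, 2 black/smooth, 6 albino/rough, 2 albino/smooth
black/smooth: 2 out of 16 → fraction 1/8
Expected count = 1/8 × 544 = 68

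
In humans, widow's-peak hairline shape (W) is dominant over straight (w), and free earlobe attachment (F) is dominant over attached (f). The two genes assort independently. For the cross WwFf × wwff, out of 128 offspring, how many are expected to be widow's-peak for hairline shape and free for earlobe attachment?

Dihybrid cross WwFf × wwff — consider each gene separately:
hairline shape: Ww × ww → 2 Ww, 2 ww → 2 W_ : 2 ww (out of 4)
earlobe attachment: Ff × ff → 2 Ff, 2 ff → 2 F_ : 2 ff (out of 4)
Looking for: widow's-peak (W_) and free (F_)
P(widow's-peak) = 2/4, P(free) = 2/4
P(both) = 2/4 × 2/4 = 4/16 = 1/4
Expected count = 1/4 × 128 = 32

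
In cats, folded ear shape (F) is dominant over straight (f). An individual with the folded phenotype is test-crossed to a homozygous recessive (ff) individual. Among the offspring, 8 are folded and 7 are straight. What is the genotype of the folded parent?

Test cross: ? × ff
Offspring: 8 folded, 7 straight — approximately 1:1.
A 1:1 ratio in a test cross indicates the unknown parent is heterozygous (Ff).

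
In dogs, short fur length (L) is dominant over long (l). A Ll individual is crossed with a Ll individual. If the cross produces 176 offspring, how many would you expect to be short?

Punnett square for Ll × Ll:
Offspring genotypes: 1 LL, 2 Ll, 1 ll
short: 3, long: 1
short: 3 out of 4 → fraction 3/4
Expected count = 3/4 × 176 = 132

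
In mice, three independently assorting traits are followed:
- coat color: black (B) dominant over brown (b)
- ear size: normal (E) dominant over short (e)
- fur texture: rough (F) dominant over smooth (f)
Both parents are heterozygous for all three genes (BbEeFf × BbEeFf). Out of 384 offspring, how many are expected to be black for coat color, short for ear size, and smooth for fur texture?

Trihybrid cross: BbEeFf × BbEeFf
Each trait segregates independently with a 3:1 phenotypic ratio, so each gene contributes 3/4 (dominant) or 1/4 (recessive).
Target: black (coat color), short (ear size), smooth (fur texture)
Probability = product of independent per-trait probabilities
= 3/4 × 1/4 × 1/4 = 3/64
Expected count = 3/64 × 384 = 18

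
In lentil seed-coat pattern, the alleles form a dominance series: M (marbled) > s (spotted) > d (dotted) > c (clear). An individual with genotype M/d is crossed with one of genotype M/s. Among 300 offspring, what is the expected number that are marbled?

Cross: M/d × M/s
Allele dominance: M > s > d > c
Offspring genotypes: 1 M/M, 1 M/s, 1 M/d, 1 s/d
Phenotype counts: 3 marbled, 1 spotted
marbled: 3 out of 4 → fraction 3/4
Expected count = 3/4 × 300 = 225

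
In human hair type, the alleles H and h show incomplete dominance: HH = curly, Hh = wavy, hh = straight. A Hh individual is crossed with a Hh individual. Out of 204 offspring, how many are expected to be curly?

Punnett square for Hh × Hh:
Offspring genotypes: 1 HH, 2 Hh, 1 hh
Phenotype counts: 1 curly, 2 wavy, 1 straight
curly: 1 out of 4 → fraction 1/4
Expected count = 1/4 × 204 = 51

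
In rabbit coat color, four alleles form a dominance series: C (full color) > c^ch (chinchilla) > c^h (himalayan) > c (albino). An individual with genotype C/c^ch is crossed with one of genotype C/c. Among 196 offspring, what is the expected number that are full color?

Cross: C/c^ch × C/c
Allele dominance: C > c^ch > c^h > c
Offspring genotypes: 1 C/C, 1 C/c, 1 C/c^ch, 1 c^ch/c
Phenotype counts: 3 full color, 1 chinchilla
full color: 3 out of 4 → fraction 3/4
Expected count = 3/4 × 196 = 147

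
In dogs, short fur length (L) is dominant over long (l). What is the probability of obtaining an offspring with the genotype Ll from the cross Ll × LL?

Punnett square for Ll × LL:
Offspring genotypes: 2 LL, 2 Ll
Total offspring: 4
Count with target: 2
Probability: 2/4 = 1/2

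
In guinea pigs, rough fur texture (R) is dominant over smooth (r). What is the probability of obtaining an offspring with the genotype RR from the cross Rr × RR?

Punnett square for Rr × RR:
Offspring genotypes: 2 RR, 2 Rr
Total offspring: 4
Count with target: 2
Probability: 2/4 = 1/2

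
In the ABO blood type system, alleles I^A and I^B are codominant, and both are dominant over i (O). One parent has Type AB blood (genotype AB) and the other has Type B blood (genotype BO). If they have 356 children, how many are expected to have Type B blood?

Cross: AB × BO
Possible offspring genotypes: 1 AB, 1 AO, 1 BB, 1 BO
Blood type counts: 1 Type AB, 1 Type A, 2 Type B
Probability of Type B: 2/4 = 1/2
Expected count = 1/2 × 356 = 178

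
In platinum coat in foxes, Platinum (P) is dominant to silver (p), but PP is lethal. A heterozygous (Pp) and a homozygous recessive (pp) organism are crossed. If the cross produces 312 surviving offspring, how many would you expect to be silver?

Cross: Pp × pp
Punnett square offspring (before lethality): 2 Pp, 2 pp
No PP offspring are produced in this cross.
silver: 2 out of 4 → fraction 1/2
Expected count = 1/2 × 312 = 156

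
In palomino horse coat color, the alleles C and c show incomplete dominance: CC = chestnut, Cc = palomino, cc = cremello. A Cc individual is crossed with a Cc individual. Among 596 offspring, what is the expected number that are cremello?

Punnett square for Cc × Cc:
Offspring genotypes: 1 CC, 2 Cc, 1 cc
Phenotype counts: 1 chestnut, 2 palomino, 1 cremello
cremello: 1 out of 4 → fraction 1/4
Expected count = 1/4 × 596 = 149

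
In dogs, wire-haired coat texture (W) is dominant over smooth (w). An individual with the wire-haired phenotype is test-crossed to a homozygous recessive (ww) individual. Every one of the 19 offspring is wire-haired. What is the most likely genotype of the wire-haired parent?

Test cross: ? × ww
All offspring are wire-haired.
If the unknown parent were heterozygous (Ww), about half of 19 offspring would be smooth; none are. The unknown parent is most likely homozygous dominant (WW).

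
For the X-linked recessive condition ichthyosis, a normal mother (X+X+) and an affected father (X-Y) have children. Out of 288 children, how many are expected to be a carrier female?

Cross: X+X+ × X-Y
Offspring: 2 X+X-, 2 X+Y
Probability of a carrier female: 2/4 = 1/2
Expected count = 1/2 × 288 = 144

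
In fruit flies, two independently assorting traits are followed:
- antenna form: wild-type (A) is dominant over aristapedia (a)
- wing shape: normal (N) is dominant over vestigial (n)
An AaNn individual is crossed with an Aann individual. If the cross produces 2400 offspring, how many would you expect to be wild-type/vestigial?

Dihybrid cross AaNn × Aann — consider each gene separately:
antenna form: Aa × Aa → 1 AA, 2 Aa, 1 aa → 3 A_ : 1 aa (out of 4)
wing shape: Nn × nn → 2 Nn, 2 nn → 2 N_ : 2 nn (out of 4)
Combine (counts out of 4 × 4 = 16): wild-type/normal (A_N_) = 3×2 = 6; wild-type/vestigial (A_nn) = 3×2 = 6; aristapedia/normal (aaN_) = 1×2 = 2; aristapedia/vestigial (aann) = 1×2 = 2
Phenotype counts (out of 16): 6 wild-type/normal, 6 wild-type/vestigial, 2 aristapedia/normal, 2 aristapedia/vestigial
wild-type/vestigial: 6 out of 16 → fraction 3/8
Expected count = 3/8 × 2400 = 900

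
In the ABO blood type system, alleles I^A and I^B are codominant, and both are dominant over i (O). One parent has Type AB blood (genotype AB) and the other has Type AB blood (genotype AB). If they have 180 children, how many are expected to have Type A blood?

Cross: AB × AB
Possible offspring genotypes: 1 AA, 2 AB, 1 BB
Blood type counts: 1 Type A, 2 Type AB, 1 Type B
Probability of Type A: 1/4
Expected count = 1/4 × 180 = 45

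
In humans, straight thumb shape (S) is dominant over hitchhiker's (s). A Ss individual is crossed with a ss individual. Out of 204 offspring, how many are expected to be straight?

Punnett square for Ss × ss:
Offspring genotypes: 2 Ss, 2 ss
straight: 2, hitchhiker's: 2
straight: 2 out of 4 → fraction 1/2
Expected count = 1/2 × 204 = 102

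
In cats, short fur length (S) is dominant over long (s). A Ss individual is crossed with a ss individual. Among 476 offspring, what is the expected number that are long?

Punnett square for Ss × ss:
Offspring genotypes: 2 Ss, 2 ss
short: 2, long: 2
long: 2 out of 4 → fraction 1/2
Expected count = 1/2 × 476 = 238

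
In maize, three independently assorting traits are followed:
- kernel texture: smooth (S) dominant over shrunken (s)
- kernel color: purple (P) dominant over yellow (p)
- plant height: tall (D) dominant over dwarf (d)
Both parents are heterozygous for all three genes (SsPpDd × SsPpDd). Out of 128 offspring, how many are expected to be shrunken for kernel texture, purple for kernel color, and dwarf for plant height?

Trihybrid cross: SsPpDd × SsPpDd
Each trait segregates independently with a 3:1 phenotypic ratio, so each gene contributes 3/4 (dominant) or 1/4 (recessive).
Target: shrunken (kernel texture), purple (kernel color), dwarf (plant height)
Probability = product of independent per-trait probabilities
= 1/4 × 3/4 × 1/4 = 3/64
Expected count = 3/64 × 128 = 6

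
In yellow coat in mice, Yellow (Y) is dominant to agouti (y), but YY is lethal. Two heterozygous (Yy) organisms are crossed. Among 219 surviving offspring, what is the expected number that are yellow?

Cross: Yy × Yy
Punnett square offspring (before lethality): 1 YY, 2 Yy, 1 yy
The YY genotype is lethal (embryos die); surviving offspring: 2 Yy, 1 yy
yellow: 2 out of 3 → fraction 2/3
Expected count = 2/3 × 219 = 146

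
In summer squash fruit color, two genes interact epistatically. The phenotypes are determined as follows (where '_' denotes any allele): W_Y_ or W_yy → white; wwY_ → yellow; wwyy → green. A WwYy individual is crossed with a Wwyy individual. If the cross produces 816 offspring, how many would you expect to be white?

Cross: WwYy × Wwyy — consider each gene separately:
W gene: Ww × Ww → 1 WW, 2 Ww, 1 ww → 3 W_ : 1 ww (out of 4)
Y gene: Yy × yy → 2 Yy, 2 yy → 2 Y_ : 2 yy (out of 4)
Genotype classes (out of 4 × 4 = 16): W_Y_ = 3×2 = 6; W_yy = 3×2 = 6; wwY_ = 1×2 = 2; wwyy = 1×2 = 2
Apply the phenotype rules: W_Y_ (6) + W_yy (6) → white; wwY_ (2) → yellow; wwyy (2) → green
Phenotype counts (out of 16): 12 white, 2 yellow, 2 green
white: 12 out of 16 → fraction 3/4
Expected count = 3/4 × 816 = 612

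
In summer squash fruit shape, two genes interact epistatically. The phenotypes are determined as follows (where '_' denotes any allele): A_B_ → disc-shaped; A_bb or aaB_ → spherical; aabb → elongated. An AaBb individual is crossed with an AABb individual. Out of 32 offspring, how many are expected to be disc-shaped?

Cross: AaBb × AABb — consider each gene separately:
A gene: Aa × AA → 2 AA, 2 Aa → 4 A_ (out of 4)
B gene: Bb × Bb → 1 BB, 2 Bb, 1 bb → 3 B_ : 1 bb (out of 4)
Genotype classes (out of 4 × 4 = 16): A_B_ = 4×3 = 12; A_bb = 4×1 = 4
Apply the phenotype rules: A_B_ (12) → disc-shaped; A_bb (4) → spherical
Phenotype counts (out of 16): 12 disc-shaped, 4 spherical
disc-shaped: 12 out of 16 → fraction 3/4
Expected count = 3/4 × 32 = 24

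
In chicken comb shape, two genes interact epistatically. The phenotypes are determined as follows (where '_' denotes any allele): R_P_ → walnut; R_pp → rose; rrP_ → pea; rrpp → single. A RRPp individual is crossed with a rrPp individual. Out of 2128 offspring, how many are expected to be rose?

Cross: RRPp × rrPp — consider each gene separately:
R gene: RR × rr → 4 Rr → 4 R_ (out of 4)
P gene: Pp × Pp → 1 PP, 2 Pp, 1 pp → 3 P_ : 1 pp (out of 4)
Genotype classes (out of 4 × 4 = 16): R_P_ = 4×3 = 12; R_pp = 4×1 = 4
Apply the phenotype rules: R_P_ (12) → walnut; R_pp (4) → rose
Phenotype counts (out of 16): 12 walnut, 4 rose
rose: 4 out of 16 → fraction 1/4
Expected count = 1/4 × 2128 = 532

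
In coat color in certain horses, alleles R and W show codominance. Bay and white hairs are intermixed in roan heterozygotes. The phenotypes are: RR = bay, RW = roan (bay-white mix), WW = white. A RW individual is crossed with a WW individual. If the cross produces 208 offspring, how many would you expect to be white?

Punnett square for RW × WW:
Offspring genotypes: 2 RW, 2 WW
Phenotype counts: 2 roan (bay-white mix), 2 white
white: 2 out of 4 → fraction 1/2
Expected count = 1/2 × 208 = 104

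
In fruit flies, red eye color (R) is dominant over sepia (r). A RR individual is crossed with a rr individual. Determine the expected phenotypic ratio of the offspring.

Punnett square for RR × rr:
Offspring genotypes: 4 Rr
red: 4, sepia: 0
Ratio: all red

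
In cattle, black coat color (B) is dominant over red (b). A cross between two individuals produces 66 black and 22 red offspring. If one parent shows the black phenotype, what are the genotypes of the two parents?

Observed offspring: 66 black, 22 red
The observed ratio simplifies to 3:1. Red (bb) offspring appear, so each parent must contribute one b allele. The parent stated to show black carries B, so it is Bb. The other parent is then either Bb or bb: Bb × bb would give a 1:1 split, whereas Bb × Bb gives 3:1 — matching the data. So both parents are heterozygous (Bb × Bb).
Parent genotypes: Bb × Bb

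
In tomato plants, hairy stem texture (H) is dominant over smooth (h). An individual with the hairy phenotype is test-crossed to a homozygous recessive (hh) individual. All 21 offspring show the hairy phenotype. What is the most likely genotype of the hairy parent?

Test cross: ? × hh
All offspring are hairy.
If the unknown parent were heterozygous (Hh), about half of 21 offspring would be smooth; none are. The unknown parent is most likely homozygous dominant (HH).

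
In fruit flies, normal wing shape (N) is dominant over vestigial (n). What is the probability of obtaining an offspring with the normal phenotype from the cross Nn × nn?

Punnett square for Nn × nn:
Offspring genotypes: 2 Nn, 2 nn
Total offspring: 4
Count with target: 2
Probability: 2/4 = 1/2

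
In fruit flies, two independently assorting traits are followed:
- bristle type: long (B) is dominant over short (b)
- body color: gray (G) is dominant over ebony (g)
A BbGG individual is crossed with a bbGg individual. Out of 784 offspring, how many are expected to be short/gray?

Dihybrid cross BbGG × bbGg — consider each gene separately:
bristle type: Bb × bb → 2 Bb, 2 bb → 2 B_ : 2 bb (out of 4)
body color: GG × Gg → 2 GG, 2 Gg → 4 G_ (out of 4)
Combine (counts out of 4 × 4 = 16): long/gray (B_G_) = 2×4 = 8; short/gray (bbG_) = 2×4 = 8
Phenotype counts (out of 16): 8 long/gray, 8 short/gray
short/gray: 8 out of 16 → fraction 1/2
Expected count = 1/2 × 784 = 392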